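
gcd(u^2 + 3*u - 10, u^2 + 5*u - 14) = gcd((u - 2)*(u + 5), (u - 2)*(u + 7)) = u - 2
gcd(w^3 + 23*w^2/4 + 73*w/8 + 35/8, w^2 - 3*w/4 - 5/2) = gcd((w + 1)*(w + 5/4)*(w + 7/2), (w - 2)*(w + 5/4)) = w + 5/4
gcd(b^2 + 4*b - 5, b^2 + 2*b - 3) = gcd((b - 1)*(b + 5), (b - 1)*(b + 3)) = b - 1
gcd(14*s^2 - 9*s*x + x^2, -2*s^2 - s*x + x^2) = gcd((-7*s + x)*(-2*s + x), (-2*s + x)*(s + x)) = -2*s + x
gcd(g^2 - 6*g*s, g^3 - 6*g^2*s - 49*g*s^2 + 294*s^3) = -g + 6*s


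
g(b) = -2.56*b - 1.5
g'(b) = -2.56000000000000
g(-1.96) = 3.52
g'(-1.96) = -2.56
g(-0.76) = 0.45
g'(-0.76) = -2.56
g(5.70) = -16.09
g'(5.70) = -2.56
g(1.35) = -4.96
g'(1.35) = -2.56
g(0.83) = -3.62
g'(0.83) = -2.56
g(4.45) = -12.89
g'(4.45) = -2.56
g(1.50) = -5.34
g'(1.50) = -2.56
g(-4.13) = 9.07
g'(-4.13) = -2.56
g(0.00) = -1.50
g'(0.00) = -2.56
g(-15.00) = 36.90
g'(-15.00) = -2.56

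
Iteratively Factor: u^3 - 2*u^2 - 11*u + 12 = (u + 3)*(u^2 - 5*u + 4) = (u - 1)*(u + 3)*(u - 4)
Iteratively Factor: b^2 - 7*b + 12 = (b - 3)*(b - 4)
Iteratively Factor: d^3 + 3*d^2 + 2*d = (d + 1)*(d^2 + 2*d) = (d + 1)*(d + 2)*(d)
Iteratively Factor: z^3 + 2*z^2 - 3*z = (z)*(z^2 + 2*z - 3) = z*(z - 1)*(z + 3)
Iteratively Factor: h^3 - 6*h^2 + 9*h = (h - 3)*(h^2 - 3*h) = (h - 3)^2*(h)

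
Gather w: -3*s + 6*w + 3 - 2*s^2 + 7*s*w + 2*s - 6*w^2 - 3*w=-2*s^2 - s - 6*w^2 + w*(7*s + 3) + 3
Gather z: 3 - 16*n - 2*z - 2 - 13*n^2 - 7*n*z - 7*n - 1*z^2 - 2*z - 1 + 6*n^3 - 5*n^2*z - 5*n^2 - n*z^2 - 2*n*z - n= 6*n^3 - 18*n^2 - 24*n + z^2*(-n - 1) + z*(-5*n^2 - 9*n - 4)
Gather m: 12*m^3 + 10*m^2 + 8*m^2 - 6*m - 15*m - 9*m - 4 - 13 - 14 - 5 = 12*m^3 + 18*m^2 - 30*m - 36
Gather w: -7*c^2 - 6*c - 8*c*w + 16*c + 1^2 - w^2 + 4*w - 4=-7*c^2 + 10*c - w^2 + w*(4 - 8*c) - 3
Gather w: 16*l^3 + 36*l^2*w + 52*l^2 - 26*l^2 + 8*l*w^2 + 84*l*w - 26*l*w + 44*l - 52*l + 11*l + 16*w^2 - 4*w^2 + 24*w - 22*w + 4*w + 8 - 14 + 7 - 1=16*l^3 + 26*l^2 + 3*l + w^2*(8*l + 12) + w*(36*l^2 + 58*l + 6)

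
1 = 1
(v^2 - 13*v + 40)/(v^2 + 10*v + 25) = (v^2 - 13*v + 40)/(v^2 + 10*v + 25)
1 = 1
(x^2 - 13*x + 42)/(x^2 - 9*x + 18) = (x - 7)/(x - 3)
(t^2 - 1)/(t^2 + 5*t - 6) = (t + 1)/(t + 6)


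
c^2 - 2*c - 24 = (c - 6)*(c + 4)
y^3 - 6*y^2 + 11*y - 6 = (y - 3)*(y - 2)*(y - 1)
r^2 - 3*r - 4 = (r - 4)*(r + 1)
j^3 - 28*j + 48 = (j - 4)*(j - 2)*(j + 6)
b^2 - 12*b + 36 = (b - 6)^2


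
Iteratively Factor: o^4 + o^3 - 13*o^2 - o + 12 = (o + 4)*(o^3 - 3*o^2 - o + 3) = (o - 1)*(o + 4)*(o^2 - 2*o - 3) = (o - 1)*(o + 1)*(o + 4)*(o - 3)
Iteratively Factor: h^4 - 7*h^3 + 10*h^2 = (h)*(h^3 - 7*h^2 + 10*h) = h^2*(h^2 - 7*h + 10) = h^2*(h - 2)*(h - 5)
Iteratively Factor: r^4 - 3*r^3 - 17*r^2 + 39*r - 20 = (r - 1)*(r^3 - 2*r^2 - 19*r + 20) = (r - 1)^2*(r^2 - r - 20) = (r - 1)^2*(r + 4)*(r - 5)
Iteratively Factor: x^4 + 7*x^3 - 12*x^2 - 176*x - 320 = (x + 4)*(x^3 + 3*x^2 - 24*x - 80) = (x - 5)*(x + 4)*(x^2 + 8*x + 16) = (x - 5)*(x + 4)^2*(x + 4)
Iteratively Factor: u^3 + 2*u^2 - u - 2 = (u + 2)*(u^2 - 1) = (u + 1)*(u + 2)*(u - 1)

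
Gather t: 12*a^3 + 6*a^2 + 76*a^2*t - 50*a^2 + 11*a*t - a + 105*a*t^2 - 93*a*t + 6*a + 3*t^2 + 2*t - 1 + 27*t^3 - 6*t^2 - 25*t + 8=12*a^3 - 44*a^2 + 5*a + 27*t^3 + t^2*(105*a - 3) + t*(76*a^2 - 82*a - 23) + 7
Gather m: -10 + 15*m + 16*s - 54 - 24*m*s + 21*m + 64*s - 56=m*(36 - 24*s) + 80*s - 120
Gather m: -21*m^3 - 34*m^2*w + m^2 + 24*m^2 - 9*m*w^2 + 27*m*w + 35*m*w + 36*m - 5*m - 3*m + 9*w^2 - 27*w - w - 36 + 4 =-21*m^3 + m^2*(25 - 34*w) + m*(-9*w^2 + 62*w + 28) + 9*w^2 - 28*w - 32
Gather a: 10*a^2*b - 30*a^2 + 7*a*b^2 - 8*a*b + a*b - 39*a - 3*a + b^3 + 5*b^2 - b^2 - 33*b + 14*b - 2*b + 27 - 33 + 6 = a^2*(10*b - 30) + a*(7*b^2 - 7*b - 42) + b^3 + 4*b^2 - 21*b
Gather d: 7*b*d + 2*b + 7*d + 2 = 2*b + d*(7*b + 7) + 2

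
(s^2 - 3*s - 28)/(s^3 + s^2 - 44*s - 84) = (s + 4)/(s^2 + 8*s + 12)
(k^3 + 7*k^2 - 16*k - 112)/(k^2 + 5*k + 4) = (k^2 + 3*k - 28)/(k + 1)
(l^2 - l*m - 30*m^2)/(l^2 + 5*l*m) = (l - 6*m)/l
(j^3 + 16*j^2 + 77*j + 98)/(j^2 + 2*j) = j + 14 + 49/j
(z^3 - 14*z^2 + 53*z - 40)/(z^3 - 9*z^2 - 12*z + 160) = (z - 1)/(z + 4)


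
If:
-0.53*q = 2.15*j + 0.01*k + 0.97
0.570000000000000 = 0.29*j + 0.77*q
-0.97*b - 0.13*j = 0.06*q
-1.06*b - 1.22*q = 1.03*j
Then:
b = 0.16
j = -1.89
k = 231.58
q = 1.45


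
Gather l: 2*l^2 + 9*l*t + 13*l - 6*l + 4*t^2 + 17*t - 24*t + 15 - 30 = 2*l^2 + l*(9*t + 7) + 4*t^2 - 7*t - 15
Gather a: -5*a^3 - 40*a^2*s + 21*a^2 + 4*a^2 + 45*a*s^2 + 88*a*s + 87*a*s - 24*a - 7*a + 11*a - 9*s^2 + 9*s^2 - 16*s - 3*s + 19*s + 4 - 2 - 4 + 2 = -5*a^3 + a^2*(25 - 40*s) + a*(45*s^2 + 175*s - 20)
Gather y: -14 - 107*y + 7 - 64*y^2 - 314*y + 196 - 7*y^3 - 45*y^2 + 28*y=-7*y^3 - 109*y^2 - 393*y + 189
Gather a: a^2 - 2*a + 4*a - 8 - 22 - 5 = a^2 + 2*a - 35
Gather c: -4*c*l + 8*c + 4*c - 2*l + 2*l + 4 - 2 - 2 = c*(12 - 4*l)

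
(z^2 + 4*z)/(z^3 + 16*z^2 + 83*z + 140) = z/(z^2 + 12*z + 35)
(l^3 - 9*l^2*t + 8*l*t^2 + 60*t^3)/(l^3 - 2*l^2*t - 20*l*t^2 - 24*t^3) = (l - 5*t)/(l + 2*t)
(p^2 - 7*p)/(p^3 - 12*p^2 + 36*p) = (p - 7)/(p^2 - 12*p + 36)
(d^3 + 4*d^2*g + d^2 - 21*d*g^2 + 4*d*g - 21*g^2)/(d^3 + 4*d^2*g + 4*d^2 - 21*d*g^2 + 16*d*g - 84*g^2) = (d + 1)/(d + 4)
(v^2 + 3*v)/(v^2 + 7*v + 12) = v/(v + 4)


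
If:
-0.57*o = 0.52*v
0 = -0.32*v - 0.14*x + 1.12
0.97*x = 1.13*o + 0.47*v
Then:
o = -4.27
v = 4.69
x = -2.71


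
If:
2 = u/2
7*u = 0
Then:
No Solution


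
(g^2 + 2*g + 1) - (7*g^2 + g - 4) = -6*g^2 + g + 5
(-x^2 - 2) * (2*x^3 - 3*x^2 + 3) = -2*x^5 + 3*x^4 - 4*x^3 + 3*x^2 - 6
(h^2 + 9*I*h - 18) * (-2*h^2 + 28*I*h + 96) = -2*h^4 + 10*I*h^3 - 120*h^2 + 360*I*h - 1728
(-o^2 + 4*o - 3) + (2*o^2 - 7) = o^2 + 4*o - 10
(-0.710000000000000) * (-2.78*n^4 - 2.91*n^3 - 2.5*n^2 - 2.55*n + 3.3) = 1.9738*n^4 + 2.0661*n^3 + 1.775*n^2 + 1.8105*n - 2.343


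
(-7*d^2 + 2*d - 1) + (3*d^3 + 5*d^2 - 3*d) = 3*d^3 - 2*d^2 - d - 1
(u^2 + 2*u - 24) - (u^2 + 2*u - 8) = -16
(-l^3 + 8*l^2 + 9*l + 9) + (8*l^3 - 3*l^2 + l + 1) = 7*l^3 + 5*l^2 + 10*l + 10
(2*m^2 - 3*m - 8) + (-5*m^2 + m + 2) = -3*m^2 - 2*m - 6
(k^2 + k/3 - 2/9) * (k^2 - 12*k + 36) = k^4 - 35*k^3/3 + 286*k^2/9 + 44*k/3 - 8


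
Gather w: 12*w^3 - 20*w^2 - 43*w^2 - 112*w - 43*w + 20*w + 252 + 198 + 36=12*w^3 - 63*w^2 - 135*w + 486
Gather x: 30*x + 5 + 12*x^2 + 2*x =12*x^2 + 32*x + 5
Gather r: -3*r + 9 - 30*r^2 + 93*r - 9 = -30*r^2 + 90*r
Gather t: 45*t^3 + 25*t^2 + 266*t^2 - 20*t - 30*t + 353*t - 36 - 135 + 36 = 45*t^3 + 291*t^2 + 303*t - 135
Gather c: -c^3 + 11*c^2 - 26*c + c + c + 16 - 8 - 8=-c^3 + 11*c^2 - 24*c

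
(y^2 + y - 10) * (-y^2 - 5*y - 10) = -y^4 - 6*y^3 - 5*y^2 + 40*y + 100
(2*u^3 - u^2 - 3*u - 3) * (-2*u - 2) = -4*u^4 - 2*u^3 + 8*u^2 + 12*u + 6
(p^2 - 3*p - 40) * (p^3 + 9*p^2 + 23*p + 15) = p^5 + 6*p^4 - 44*p^3 - 414*p^2 - 965*p - 600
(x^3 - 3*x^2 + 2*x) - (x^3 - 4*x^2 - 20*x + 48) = x^2 + 22*x - 48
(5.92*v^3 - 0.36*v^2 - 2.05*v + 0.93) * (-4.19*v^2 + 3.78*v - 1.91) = -24.8048*v^5 + 23.886*v^4 - 4.0785*v^3 - 10.9581*v^2 + 7.4309*v - 1.7763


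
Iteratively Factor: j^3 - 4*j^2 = (j)*(j^2 - 4*j) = j^2*(j - 4)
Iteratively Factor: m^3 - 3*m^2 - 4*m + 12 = (m - 2)*(m^2 - m - 6) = (m - 2)*(m + 2)*(m - 3)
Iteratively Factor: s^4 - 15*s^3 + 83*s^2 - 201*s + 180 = (s - 4)*(s^3 - 11*s^2 + 39*s - 45) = (s - 4)*(s - 3)*(s^2 - 8*s + 15) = (s - 4)*(s - 3)^2*(s - 5)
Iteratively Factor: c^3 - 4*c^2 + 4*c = (c - 2)*(c^2 - 2*c) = (c - 2)^2*(c)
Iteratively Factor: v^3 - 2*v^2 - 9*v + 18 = (v + 3)*(v^2 - 5*v + 6) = (v - 3)*(v + 3)*(v - 2)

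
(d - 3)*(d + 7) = d^2 + 4*d - 21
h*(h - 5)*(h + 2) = h^3 - 3*h^2 - 10*h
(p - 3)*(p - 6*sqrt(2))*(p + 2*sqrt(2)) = p^3 - 4*sqrt(2)*p^2 - 3*p^2 - 24*p + 12*sqrt(2)*p + 72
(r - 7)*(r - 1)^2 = r^3 - 9*r^2 + 15*r - 7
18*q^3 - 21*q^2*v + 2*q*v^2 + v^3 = (-3*q + v)*(-q + v)*(6*q + v)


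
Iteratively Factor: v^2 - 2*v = (v)*(v - 2)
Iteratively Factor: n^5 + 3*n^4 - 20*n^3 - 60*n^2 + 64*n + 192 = (n + 3)*(n^4 - 20*n^2 + 64) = (n + 3)*(n + 4)*(n^3 - 4*n^2 - 4*n + 16) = (n + 2)*(n + 3)*(n + 4)*(n^2 - 6*n + 8) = (n - 4)*(n + 2)*(n + 3)*(n + 4)*(n - 2)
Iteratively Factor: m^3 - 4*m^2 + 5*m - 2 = (m - 1)*(m^2 - 3*m + 2) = (m - 2)*(m - 1)*(m - 1)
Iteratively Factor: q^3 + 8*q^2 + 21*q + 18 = (q + 3)*(q^2 + 5*q + 6) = (q + 3)^2*(q + 2)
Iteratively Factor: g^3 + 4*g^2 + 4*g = (g)*(g^2 + 4*g + 4) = g*(g + 2)*(g + 2)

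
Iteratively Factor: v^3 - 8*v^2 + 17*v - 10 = (v - 5)*(v^2 - 3*v + 2) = (v - 5)*(v - 2)*(v - 1)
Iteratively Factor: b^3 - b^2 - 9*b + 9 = (b - 3)*(b^2 + 2*b - 3) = (b - 3)*(b - 1)*(b + 3)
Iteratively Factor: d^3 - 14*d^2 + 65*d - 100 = (d - 5)*(d^2 - 9*d + 20) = (d - 5)*(d - 4)*(d - 5)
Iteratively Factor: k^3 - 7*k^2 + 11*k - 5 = (k - 1)*(k^2 - 6*k + 5) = (k - 5)*(k - 1)*(k - 1)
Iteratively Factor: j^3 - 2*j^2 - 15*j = (j)*(j^2 - 2*j - 15) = j*(j + 3)*(j - 5)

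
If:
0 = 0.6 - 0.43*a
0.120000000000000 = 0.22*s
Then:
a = 1.40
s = 0.55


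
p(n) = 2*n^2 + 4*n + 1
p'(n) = 4*n + 4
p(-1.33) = -0.78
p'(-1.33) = -1.32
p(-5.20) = 34.28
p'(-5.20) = -16.80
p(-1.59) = -0.30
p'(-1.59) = -2.36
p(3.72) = 43.56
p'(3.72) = 18.88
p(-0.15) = 0.44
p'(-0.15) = 3.40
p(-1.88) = 0.55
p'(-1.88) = -3.52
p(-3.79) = 14.57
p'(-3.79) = -11.16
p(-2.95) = 6.60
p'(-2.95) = -7.80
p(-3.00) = 7.00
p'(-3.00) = -8.00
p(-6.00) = 49.00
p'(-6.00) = -20.00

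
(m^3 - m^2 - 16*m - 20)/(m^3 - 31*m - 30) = (-m^3 + m^2 + 16*m + 20)/(-m^3 + 31*m + 30)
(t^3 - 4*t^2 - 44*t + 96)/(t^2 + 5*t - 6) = (t^2 - 10*t + 16)/(t - 1)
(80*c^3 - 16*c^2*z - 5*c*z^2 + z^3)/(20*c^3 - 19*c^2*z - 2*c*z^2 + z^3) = (-4*c + z)/(-c + z)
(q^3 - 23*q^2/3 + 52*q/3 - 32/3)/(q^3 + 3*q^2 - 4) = (3*q^2 - 20*q + 32)/(3*(q^2 + 4*q + 4))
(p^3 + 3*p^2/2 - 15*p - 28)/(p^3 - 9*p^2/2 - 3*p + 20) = (2*p + 7)/(2*p - 5)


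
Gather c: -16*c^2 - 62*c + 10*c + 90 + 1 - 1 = -16*c^2 - 52*c + 90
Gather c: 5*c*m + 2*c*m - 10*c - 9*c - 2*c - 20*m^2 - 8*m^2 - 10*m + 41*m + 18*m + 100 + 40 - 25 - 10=c*(7*m - 21) - 28*m^2 + 49*m + 105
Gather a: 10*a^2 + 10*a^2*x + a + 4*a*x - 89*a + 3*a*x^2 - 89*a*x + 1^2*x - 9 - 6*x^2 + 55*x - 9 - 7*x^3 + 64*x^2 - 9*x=a^2*(10*x + 10) + a*(3*x^2 - 85*x - 88) - 7*x^3 + 58*x^2 + 47*x - 18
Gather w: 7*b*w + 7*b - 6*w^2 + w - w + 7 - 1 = 7*b*w + 7*b - 6*w^2 + 6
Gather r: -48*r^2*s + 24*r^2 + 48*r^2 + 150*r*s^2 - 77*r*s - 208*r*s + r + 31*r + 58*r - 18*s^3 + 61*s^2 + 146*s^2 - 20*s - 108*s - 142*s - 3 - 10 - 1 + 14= r^2*(72 - 48*s) + r*(150*s^2 - 285*s + 90) - 18*s^3 + 207*s^2 - 270*s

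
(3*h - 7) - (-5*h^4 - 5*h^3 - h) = 5*h^4 + 5*h^3 + 4*h - 7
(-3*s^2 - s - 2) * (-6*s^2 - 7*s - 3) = 18*s^4 + 27*s^3 + 28*s^2 + 17*s + 6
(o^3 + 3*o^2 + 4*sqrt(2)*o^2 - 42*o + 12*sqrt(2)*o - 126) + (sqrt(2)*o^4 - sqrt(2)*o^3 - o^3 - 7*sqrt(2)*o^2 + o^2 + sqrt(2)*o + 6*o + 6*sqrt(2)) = sqrt(2)*o^4 - sqrt(2)*o^3 - 3*sqrt(2)*o^2 + 4*o^2 - 36*o + 13*sqrt(2)*o - 126 + 6*sqrt(2)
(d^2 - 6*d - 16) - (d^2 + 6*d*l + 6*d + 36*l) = -6*d*l - 12*d - 36*l - 16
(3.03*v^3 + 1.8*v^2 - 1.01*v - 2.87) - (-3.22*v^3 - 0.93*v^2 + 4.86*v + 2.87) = 6.25*v^3 + 2.73*v^2 - 5.87*v - 5.74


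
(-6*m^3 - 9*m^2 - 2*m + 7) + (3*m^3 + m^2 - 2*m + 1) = -3*m^3 - 8*m^2 - 4*m + 8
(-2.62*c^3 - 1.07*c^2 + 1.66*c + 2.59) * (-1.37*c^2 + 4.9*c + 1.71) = 3.5894*c^5 - 11.3721*c^4 - 11.9974*c^3 + 2.756*c^2 + 15.5296*c + 4.4289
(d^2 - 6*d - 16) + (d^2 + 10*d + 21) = 2*d^2 + 4*d + 5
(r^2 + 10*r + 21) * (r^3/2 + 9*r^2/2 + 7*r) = r^5/2 + 19*r^4/2 + 125*r^3/2 + 329*r^2/2 + 147*r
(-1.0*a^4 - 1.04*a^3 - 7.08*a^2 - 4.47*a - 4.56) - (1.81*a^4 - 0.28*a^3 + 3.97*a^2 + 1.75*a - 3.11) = -2.81*a^4 - 0.76*a^3 - 11.05*a^2 - 6.22*a - 1.45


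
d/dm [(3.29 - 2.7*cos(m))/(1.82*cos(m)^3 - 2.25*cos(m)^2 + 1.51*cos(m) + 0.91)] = (-9.828*cos(m)^3 + 24.0384*cos(m)^2 - 14.805*cos(m) + 7.4249)*sin(m)/(3.3124*cos(m)^6 - 8.19*cos(m)^5 + 10.5589*cos(m)^4 - 3.4826*cos(m)^3 - 1.8149*cos(m)^2 + 2.7482*cos(m) + 0.8281)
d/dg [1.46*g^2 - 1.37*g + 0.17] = 2.92*g - 1.37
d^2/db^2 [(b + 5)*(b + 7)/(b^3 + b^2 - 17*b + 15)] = 2*(b^3 + 21*b^2 - 93*b + 103)/(b^6 - 12*b^5 + 57*b^4 - 136*b^3 + 171*b^2 - 108*b + 27)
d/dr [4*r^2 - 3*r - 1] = 8*r - 3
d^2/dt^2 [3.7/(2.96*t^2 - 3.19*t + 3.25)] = (-64.83584*t^2 + 69.87376*t + 3.7*(5.92*t - 3.19)*(11.84*t - 6.38) - 71.188)/(2.96*t^2 - 3.19*t + 3.25)^3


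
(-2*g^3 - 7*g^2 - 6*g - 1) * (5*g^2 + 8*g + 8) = -10*g^5 - 51*g^4 - 102*g^3 - 109*g^2 - 56*g - 8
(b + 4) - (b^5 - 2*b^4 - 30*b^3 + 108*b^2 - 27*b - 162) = -b^5 + 2*b^4 + 30*b^3 - 108*b^2 + 28*b + 166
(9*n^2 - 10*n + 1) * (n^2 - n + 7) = 9*n^4 - 19*n^3 + 74*n^2 - 71*n + 7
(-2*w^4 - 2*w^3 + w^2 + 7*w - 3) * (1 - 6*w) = 12*w^5 + 10*w^4 - 8*w^3 - 41*w^2 + 25*w - 3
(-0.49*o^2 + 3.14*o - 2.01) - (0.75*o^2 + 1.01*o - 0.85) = -1.24*o^2 + 2.13*o - 1.16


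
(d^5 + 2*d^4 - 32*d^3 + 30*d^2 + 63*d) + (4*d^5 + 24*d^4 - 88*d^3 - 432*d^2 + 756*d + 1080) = 5*d^5 + 26*d^4 - 120*d^3 - 402*d^2 + 819*d + 1080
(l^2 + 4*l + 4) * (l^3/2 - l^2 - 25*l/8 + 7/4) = l^5/2 + l^4 - 41*l^3/8 - 59*l^2/4 - 11*l/2 + 7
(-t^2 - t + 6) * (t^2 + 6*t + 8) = -t^4 - 7*t^3 - 8*t^2 + 28*t + 48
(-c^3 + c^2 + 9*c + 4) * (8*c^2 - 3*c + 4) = -8*c^5 + 11*c^4 + 65*c^3 + 9*c^2 + 24*c + 16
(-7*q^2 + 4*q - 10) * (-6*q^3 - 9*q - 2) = 42*q^5 - 24*q^4 + 123*q^3 - 22*q^2 + 82*q + 20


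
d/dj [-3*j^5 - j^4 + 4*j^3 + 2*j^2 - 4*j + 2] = -15*j^4 - 4*j^3 + 12*j^2 + 4*j - 4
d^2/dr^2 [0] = 0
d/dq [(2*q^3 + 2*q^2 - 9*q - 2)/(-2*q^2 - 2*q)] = (-q^4 - 2*q^3 - 11*q^2/2 - 2*q - 1)/(q^2*(q^2 + 2*q + 1))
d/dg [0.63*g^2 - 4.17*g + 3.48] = 1.26*g - 4.17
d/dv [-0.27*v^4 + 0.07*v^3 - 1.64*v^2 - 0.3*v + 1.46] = -1.08*v^3 + 0.21*v^2 - 3.28*v - 0.3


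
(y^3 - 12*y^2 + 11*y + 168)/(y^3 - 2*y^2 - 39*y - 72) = (y - 7)/(y + 3)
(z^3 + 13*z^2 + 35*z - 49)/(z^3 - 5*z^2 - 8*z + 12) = (z^2 + 14*z + 49)/(z^2 - 4*z - 12)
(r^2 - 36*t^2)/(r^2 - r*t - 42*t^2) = (r - 6*t)/(r - 7*t)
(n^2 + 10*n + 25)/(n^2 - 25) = (n + 5)/(n - 5)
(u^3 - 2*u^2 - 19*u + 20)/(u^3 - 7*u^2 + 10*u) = (u^2 + 3*u - 4)/(u*(u - 2))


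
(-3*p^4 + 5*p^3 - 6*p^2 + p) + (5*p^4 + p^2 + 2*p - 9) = 2*p^4 + 5*p^3 - 5*p^2 + 3*p - 9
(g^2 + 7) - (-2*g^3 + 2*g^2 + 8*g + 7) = 2*g^3 - g^2 - 8*g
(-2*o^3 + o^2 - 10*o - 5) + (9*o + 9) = -2*o^3 + o^2 - o + 4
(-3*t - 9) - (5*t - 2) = -8*t - 7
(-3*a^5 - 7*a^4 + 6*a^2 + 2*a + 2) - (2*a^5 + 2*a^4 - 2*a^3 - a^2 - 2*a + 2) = -5*a^5 - 9*a^4 + 2*a^3 + 7*a^2 + 4*a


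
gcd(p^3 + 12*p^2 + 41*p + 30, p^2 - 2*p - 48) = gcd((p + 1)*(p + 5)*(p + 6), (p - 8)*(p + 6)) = p + 6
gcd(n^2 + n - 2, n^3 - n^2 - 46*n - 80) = n + 2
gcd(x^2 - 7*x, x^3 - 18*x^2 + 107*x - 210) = x - 7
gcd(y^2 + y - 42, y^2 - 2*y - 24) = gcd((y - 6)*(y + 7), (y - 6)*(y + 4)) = y - 6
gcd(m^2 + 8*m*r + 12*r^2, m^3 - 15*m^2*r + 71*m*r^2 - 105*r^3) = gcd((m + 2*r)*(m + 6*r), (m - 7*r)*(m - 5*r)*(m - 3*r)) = 1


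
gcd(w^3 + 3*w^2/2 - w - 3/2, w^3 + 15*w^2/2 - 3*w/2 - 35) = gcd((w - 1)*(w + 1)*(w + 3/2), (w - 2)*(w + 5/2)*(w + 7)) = 1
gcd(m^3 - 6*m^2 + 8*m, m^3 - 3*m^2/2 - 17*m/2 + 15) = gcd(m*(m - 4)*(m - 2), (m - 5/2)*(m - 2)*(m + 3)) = m - 2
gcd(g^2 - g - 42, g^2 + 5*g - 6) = g + 6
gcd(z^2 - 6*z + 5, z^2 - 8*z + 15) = z - 5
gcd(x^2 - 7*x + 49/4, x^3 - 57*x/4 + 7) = x - 7/2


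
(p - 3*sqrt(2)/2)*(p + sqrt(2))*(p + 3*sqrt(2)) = p^3 + 5*sqrt(2)*p^2/2 - 6*p - 9*sqrt(2)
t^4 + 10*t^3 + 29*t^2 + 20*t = t*(t + 1)*(t + 4)*(t + 5)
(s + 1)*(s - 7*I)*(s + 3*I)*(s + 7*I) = s^4 + s^3 + 3*I*s^3 + 49*s^2 + 3*I*s^2 + 49*s + 147*I*s + 147*I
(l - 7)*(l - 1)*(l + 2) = l^3 - 6*l^2 - 9*l + 14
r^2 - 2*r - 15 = (r - 5)*(r + 3)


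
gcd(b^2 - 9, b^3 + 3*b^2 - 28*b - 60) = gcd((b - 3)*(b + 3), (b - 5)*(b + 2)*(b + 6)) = 1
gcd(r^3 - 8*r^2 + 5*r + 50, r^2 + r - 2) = r + 2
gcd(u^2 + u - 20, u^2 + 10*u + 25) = u + 5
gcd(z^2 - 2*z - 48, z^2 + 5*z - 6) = z + 6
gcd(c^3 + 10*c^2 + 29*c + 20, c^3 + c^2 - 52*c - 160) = c^2 + 9*c + 20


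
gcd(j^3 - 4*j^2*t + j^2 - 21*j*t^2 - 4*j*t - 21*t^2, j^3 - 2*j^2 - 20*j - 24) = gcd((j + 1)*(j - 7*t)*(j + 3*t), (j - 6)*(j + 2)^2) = 1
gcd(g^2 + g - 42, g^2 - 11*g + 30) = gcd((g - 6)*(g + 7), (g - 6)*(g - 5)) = g - 6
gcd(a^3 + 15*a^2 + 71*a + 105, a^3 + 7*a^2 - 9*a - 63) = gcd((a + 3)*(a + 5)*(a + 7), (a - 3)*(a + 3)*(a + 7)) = a^2 + 10*a + 21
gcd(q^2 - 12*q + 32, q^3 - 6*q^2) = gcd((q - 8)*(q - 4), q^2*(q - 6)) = 1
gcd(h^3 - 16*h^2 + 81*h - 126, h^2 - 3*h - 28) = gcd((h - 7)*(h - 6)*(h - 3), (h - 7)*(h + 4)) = h - 7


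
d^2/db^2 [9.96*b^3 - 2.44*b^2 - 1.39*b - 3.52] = 59.76*b - 4.88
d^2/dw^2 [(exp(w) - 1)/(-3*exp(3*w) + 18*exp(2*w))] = (-4*exp(3*w) + 27*exp(2*w) - 102*exp(w) + 144)*exp(-2*w)/(3*(exp(3*w) - 18*exp(2*w) + 108*exp(w) - 216))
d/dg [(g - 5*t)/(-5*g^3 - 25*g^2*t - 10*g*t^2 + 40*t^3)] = (-g^3 - 5*g^2*t - 2*g*t^2 + 8*t^3 + (g - 5*t)*(3*g^2 + 10*g*t + 2*t^2))/(5*(g^3 + 5*g^2*t + 2*g*t^2 - 8*t^3)^2)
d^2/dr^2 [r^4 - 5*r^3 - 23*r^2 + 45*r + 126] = 12*r^2 - 30*r - 46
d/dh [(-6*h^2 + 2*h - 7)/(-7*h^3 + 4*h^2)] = (-42*h^3 + 28*h^2 - 155*h + 56)/(h^3*(49*h^2 - 56*h + 16))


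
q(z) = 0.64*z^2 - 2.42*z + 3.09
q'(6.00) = 5.26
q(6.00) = 11.61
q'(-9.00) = -13.94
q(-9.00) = 76.71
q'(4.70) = 3.60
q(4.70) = 5.85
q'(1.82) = -0.09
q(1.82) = 0.81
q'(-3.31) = -6.66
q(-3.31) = 18.11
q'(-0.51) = -3.07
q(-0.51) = 4.49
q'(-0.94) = -3.62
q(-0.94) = 5.93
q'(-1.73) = -4.63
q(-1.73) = 9.19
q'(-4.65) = -8.37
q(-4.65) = 28.18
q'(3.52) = 2.09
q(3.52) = 2.50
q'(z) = 1.28*z - 2.42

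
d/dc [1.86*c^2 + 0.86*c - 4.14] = 3.72*c + 0.86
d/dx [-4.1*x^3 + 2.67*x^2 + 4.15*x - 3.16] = -12.3*x^2 + 5.34*x + 4.15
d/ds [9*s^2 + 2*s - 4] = 18*s + 2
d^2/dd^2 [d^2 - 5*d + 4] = 2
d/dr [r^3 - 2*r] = 3*r^2 - 2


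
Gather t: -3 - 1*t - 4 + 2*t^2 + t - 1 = 2*t^2 - 8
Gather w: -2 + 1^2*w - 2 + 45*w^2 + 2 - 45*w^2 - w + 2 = 0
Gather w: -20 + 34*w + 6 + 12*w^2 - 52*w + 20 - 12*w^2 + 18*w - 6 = 0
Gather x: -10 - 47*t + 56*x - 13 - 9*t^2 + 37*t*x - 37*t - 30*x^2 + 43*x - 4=-9*t^2 - 84*t - 30*x^2 + x*(37*t + 99) - 27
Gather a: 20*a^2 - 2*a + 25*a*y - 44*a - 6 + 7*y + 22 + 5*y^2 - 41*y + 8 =20*a^2 + a*(25*y - 46) + 5*y^2 - 34*y + 24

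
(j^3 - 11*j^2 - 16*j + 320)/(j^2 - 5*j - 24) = (j^2 - 3*j - 40)/(j + 3)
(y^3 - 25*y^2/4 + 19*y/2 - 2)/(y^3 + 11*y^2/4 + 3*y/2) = (4*y^3 - 25*y^2 + 38*y - 8)/(y*(4*y^2 + 11*y + 6))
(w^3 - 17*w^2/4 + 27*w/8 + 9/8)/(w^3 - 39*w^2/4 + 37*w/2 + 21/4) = (w - 3/2)/(w - 7)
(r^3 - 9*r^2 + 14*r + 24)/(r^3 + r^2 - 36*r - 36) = (r - 4)/(r + 6)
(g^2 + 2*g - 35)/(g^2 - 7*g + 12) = (g^2 + 2*g - 35)/(g^2 - 7*g + 12)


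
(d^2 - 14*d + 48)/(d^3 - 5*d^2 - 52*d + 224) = (d - 6)/(d^2 + 3*d - 28)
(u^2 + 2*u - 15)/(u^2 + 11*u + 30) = (u - 3)/(u + 6)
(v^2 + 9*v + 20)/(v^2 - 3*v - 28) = (v + 5)/(v - 7)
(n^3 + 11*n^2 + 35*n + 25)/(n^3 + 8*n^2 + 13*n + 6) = (n^2 + 10*n + 25)/(n^2 + 7*n + 6)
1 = 1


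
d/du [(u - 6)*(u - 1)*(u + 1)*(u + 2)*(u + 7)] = 5*u^4 + 12*u^3 - 123*u^2 - 174*u + 40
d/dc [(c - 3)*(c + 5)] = 2*c + 2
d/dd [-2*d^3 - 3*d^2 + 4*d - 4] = -6*d^2 - 6*d + 4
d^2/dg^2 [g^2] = 2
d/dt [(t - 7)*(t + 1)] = 2*t - 6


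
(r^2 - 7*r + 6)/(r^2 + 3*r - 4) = (r - 6)/(r + 4)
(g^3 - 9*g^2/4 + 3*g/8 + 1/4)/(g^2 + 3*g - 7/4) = (4*g^2 - 7*g - 2)/(2*(2*g + 7))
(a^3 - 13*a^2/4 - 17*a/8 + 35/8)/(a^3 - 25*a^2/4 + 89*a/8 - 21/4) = (4*a^2 + a - 5)/(4*a^2 - 11*a + 6)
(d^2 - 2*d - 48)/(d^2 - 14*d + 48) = (d + 6)/(d - 6)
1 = 1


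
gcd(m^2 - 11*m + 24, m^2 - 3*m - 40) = m - 8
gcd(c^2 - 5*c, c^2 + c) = c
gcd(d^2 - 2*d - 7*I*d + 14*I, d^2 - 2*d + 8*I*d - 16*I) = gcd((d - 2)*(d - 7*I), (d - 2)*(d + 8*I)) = d - 2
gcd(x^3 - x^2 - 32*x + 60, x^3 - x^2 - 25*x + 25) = x - 5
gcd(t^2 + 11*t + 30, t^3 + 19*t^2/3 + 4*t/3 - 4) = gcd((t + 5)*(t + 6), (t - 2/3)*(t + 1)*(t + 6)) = t + 6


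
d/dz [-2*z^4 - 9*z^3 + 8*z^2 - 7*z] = -8*z^3 - 27*z^2 + 16*z - 7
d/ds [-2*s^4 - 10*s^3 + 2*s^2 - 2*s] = -8*s^3 - 30*s^2 + 4*s - 2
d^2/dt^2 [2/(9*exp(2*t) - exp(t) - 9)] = 2*((1 - 36*exp(t))*(-9*exp(2*t) + exp(t) + 9) - 2*(18*exp(t) - 1)^2*exp(t))*exp(t)/(-9*exp(2*t) + exp(t) + 9)^3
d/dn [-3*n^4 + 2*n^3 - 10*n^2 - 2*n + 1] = -12*n^3 + 6*n^2 - 20*n - 2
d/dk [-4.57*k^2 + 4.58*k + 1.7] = 4.58 - 9.14*k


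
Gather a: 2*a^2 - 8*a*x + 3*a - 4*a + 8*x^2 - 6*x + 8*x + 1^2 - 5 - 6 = 2*a^2 + a*(-8*x - 1) + 8*x^2 + 2*x - 10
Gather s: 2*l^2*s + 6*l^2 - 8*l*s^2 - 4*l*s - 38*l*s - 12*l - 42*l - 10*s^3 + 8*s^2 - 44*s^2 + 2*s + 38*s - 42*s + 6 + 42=6*l^2 - 54*l - 10*s^3 + s^2*(-8*l - 36) + s*(2*l^2 - 42*l - 2) + 48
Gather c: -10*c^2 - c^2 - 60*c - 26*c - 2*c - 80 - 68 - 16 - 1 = -11*c^2 - 88*c - 165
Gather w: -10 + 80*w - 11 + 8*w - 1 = 88*w - 22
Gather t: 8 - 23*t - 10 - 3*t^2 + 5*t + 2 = -3*t^2 - 18*t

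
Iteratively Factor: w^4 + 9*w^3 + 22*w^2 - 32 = (w + 2)*(w^3 + 7*w^2 + 8*w - 16) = (w - 1)*(w + 2)*(w^2 + 8*w + 16) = (w - 1)*(w + 2)*(w + 4)*(w + 4)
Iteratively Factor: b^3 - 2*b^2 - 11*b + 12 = (b - 1)*(b^2 - b - 12) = (b - 1)*(b + 3)*(b - 4)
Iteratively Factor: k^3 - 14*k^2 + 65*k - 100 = (k - 5)*(k^2 - 9*k + 20) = (k - 5)^2*(k - 4)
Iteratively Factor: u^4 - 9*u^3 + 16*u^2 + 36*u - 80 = (u - 4)*(u^3 - 5*u^2 - 4*u + 20) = (u - 4)*(u + 2)*(u^2 - 7*u + 10) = (u - 4)*(u - 2)*(u + 2)*(u - 5)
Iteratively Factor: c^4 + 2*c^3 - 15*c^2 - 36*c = (c)*(c^3 + 2*c^2 - 15*c - 36) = c*(c + 3)*(c^2 - c - 12) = c*(c + 3)^2*(c - 4)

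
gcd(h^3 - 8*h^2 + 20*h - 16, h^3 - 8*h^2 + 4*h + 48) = h - 4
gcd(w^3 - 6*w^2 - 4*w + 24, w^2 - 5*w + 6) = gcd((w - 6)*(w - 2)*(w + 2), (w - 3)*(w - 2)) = w - 2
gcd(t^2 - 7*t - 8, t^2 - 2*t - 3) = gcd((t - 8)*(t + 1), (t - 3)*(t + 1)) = t + 1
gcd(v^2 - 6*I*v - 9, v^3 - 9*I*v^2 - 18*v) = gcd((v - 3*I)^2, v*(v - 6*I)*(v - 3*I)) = v - 3*I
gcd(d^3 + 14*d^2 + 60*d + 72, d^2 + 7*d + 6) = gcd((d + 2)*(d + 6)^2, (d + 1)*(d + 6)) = d + 6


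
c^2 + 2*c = c*(c + 2)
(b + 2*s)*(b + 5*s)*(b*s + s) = b^3*s + 7*b^2*s^2 + b^2*s + 10*b*s^3 + 7*b*s^2 + 10*s^3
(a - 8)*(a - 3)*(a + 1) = a^3 - 10*a^2 + 13*a + 24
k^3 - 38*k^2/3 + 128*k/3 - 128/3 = (k - 8)*(k - 8/3)*(k - 2)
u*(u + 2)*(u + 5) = u^3 + 7*u^2 + 10*u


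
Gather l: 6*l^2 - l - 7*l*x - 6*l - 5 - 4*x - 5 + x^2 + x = 6*l^2 + l*(-7*x - 7) + x^2 - 3*x - 10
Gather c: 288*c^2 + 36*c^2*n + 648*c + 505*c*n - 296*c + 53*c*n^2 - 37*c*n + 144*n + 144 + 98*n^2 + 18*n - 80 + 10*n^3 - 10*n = c^2*(36*n + 288) + c*(53*n^2 + 468*n + 352) + 10*n^3 + 98*n^2 + 152*n + 64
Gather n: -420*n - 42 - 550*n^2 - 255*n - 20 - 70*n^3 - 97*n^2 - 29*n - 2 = -70*n^3 - 647*n^2 - 704*n - 64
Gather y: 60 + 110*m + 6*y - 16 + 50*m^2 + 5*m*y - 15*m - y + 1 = 50*m^2 + 95*m + y*(5*m + 5) + 45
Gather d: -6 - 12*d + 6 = -12*d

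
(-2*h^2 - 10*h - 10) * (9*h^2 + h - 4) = -18*h^4 - 92*h^3 - 92*h^2 + 30*h + 40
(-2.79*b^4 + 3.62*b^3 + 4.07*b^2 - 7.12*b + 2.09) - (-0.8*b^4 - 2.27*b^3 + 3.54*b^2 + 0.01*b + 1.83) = -1.99*b^4 + 5.89*b^3 + 0.53*b^2 - 7.13*b + 0.26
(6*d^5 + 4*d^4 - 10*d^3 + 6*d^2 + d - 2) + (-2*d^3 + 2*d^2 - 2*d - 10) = 6*d^5 + 4*d^4 - 12*d^3 + 8*d^2 - d - 12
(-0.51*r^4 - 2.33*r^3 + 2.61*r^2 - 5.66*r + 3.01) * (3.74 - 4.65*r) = 2.3715*r^5 + 8.9271*r^4 - 20.8507*r^3 + 36.0804*r^2 - 35.1649*r + 11.2574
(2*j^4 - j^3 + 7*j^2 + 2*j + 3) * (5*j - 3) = 10*j^5 - 11*j^4 + 38*j^3 - 11*j^2 + 9*j - 9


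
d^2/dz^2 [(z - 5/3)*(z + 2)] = 2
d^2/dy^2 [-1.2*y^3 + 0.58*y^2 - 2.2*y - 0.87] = 1.16 - 7.2*y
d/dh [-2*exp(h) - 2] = -2*exp(h)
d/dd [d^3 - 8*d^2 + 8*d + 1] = 3*d^2 - 16*d + 8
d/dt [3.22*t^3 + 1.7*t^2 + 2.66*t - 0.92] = 9.66*t^2 + 3.4*t + 2.66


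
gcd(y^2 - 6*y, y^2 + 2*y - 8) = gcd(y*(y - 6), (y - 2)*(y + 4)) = 1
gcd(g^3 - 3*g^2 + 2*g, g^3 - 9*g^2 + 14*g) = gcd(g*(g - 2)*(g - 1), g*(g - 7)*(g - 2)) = g^2 - 2*g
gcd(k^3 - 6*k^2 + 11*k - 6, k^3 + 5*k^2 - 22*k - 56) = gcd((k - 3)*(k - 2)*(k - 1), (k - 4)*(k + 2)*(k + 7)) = 1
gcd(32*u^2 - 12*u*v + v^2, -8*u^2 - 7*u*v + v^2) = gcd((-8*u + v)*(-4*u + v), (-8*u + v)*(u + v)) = 8*u - v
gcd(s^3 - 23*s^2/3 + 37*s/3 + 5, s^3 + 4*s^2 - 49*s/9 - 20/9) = s + 1/3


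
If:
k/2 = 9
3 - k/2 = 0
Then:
No Solution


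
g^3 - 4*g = g*(g - 2)*(g + 2)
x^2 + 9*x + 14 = (x + 2)*(x + 7)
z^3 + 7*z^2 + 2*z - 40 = (z - 2)*(z + 4)*(z + 5)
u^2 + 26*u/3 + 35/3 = (u + 5/3)*(u + 7)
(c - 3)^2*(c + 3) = c^3 - 3*c^2 - 9*c + 27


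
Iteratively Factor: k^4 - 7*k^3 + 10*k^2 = (k)*(k^3 - 7*k^2 + 10*k) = k*(k - 2)*(k^2 - 5*k) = k^2*(k - 2)*(k - 5)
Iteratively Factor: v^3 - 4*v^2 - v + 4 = (v + 1)*(v^2 - 5*v + 4) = (v - 4)*(v + 1)*(v - 1)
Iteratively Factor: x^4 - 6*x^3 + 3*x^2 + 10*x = (x + 1)*(x^3 - 7*x^2 + 10*x) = (x - 2)*(x + 1)*(x^2 - 5*x) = (x - 5)*(x - 2)*(x + 1)*(x)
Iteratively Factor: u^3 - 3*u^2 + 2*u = (u - 1)*(u^2 - 2*u) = u*(u - 1)*(u - 2)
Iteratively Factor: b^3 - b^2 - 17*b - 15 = (b - 5)*(b^2 + 4*b + 3) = (b - 5)*(b + 1)*(b + 3)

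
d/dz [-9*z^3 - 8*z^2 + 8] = z*(-27*z - 16)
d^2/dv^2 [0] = 0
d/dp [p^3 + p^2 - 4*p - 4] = 3*p^2 + 2*p - 4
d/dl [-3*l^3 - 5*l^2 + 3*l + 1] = -9*l^2 - 10*l + 3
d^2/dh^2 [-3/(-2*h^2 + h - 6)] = 6*(-4*h^2 + 2*h + (4*h - 1)^2 - 12)/(2*h^2 - h + 6)^3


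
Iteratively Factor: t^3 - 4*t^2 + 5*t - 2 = (t - 2)*(t^2 - 2*t + 1) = (t - 2)*(t - 1)*(t - 1)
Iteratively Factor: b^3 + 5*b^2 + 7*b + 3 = (b + 1)*(b^2 + 4*b + 3) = (b + 1)^2*(b + 3)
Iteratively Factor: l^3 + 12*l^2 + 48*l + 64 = (l + 4)*(l^2 + 8*l + 16) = (l + 4)^2*(l + 4)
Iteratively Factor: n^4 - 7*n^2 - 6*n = (n + 1)*(n^3 - n^2 - 6*n) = (n + 1)*(n + 2)*(n^2 - 3*n) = n*(n + 1)*(n + 2)*(n - 3)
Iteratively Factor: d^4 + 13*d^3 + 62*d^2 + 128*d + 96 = (d + 2)*(d^3 + 11*d^2 + 40*d + 48) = (d + 2)*(d + 4)*(d^2 + 7*d + 12) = (d + 2)*(d + 4)^2*(d + 3)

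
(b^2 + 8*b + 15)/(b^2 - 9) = (b + 5)/(b - 3)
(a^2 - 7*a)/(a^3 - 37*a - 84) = a/(a^2 + 7*a + 12)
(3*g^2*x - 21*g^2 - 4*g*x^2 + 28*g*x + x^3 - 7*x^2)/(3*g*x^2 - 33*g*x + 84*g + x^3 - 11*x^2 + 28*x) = (3*g^2 - 4*g*x + x^2)/(3*g*x - 12*g + x^2 - 4*x)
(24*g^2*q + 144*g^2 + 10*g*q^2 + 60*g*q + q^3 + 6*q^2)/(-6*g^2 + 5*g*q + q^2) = (4*g*q + 24*g + q^2 + 6*q)/(-g + q)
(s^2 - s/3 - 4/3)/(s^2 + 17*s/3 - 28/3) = (s + 1)/(s + 7)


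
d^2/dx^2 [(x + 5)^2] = 2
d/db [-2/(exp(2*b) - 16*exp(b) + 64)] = 4*(exp(b) - 8)*exp(b)/(exp(2*b) - 16*exp(b) + 64)^2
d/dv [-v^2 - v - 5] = -2*v - 1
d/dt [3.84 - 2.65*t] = -2.65000000000000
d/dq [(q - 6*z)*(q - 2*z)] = 2*q - 8*z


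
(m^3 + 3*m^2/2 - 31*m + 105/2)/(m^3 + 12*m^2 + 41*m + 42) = (2*m^2 - 11*m + 15)/(2*(m^2 + 5*m + 6))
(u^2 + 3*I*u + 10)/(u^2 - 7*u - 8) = (u^2 + 3*I*u + 10)/(u^2 - 7*u - 8)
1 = 1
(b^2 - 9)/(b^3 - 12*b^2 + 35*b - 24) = (b + 3)/(b^2 - 9*b + 8)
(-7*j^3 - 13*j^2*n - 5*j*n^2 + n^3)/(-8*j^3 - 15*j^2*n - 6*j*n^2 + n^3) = (7*j - n)/(8*j - n)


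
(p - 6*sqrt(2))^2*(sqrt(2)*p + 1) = sqrt(2)*p^3 - 23*p^2 + 60*sqrt(2)*p + 72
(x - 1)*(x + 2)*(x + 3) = x^3 + 4*x^2 + x - 6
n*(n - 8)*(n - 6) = n^3 - 14*n^2 + 48*n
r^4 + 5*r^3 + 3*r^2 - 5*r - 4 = (r - 1)*(r + 1)^2*(r + 4)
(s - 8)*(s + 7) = s^2 - s - 56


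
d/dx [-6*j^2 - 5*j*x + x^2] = -5*j + 2*x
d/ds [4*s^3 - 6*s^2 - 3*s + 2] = 12*s^2 - 12*s - 3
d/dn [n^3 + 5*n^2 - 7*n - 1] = 3*n^2 + 10*n - 7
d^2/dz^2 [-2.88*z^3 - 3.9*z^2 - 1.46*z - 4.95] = -17.28*z - 7.8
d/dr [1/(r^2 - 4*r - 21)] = 2*(2 - r)/(-r^2 + 4*r + 21)^2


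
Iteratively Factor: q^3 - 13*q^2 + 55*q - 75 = (q - 5)*(q^2 - 8*q + 15) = (q - 5)^2*(q - 3)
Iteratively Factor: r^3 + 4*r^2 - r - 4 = (r + 1)*(r^2 + 3*r - 4) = (r + 1)*(r + 4)*(r - 1)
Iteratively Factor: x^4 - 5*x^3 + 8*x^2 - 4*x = (x - 1)*(x^3 - 4*x^2 + 4*x) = x*(x - 1)*(x^2 - 4*x + 4) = x*(x - 2)*(x - 1)*(x - 2)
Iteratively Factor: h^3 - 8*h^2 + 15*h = (h - 3)*(h^2 - 5*h) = (h - 5)*(h - 3)*(h)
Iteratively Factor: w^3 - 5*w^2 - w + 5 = (w - 1)*(w^2 - 4*w - 5) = (w - 1)*(w + 1)*(w - 5)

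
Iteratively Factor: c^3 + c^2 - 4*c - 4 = (c + 1)*(c^2 - 4) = (c + 1)*(c + 2)*(c - 2)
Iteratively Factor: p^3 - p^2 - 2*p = (p)*(p^2 - p - 2) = p*(p + 1)*(p - 2)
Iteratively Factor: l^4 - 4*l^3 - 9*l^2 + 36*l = (l - 4)*(l^3 - 9*l) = (l - 4)*(l - 3)*(l^2 + 3*l) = (l - 4)*(l - 3)*(l + 3)*(l)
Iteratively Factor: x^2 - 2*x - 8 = (x - 4)*(x + 2)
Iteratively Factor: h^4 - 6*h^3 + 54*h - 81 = (h + 3)*(h^3 - 9*h^2 + 27*h - 27) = (h - 3)*(h + 3)*(h^2 - 6*h + 9) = (h - 3)^2*(h + 3)*(h - 3)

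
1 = 1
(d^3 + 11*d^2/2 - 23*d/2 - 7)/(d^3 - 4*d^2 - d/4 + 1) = 2*(d^2 + 5*d - 14)/(2*d^2 - 9*d + 4)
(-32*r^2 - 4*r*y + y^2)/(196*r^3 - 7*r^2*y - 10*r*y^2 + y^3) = (-8*r + y)/(49*r^2 - 14*r*y + y^2)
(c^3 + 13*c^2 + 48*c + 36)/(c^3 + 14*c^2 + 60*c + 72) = (c + 1)/(c + 2)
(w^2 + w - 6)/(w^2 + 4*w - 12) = (w + 3)/(w + 6)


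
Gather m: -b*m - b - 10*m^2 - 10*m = -b - 10*m^2 + m*(-b - 10)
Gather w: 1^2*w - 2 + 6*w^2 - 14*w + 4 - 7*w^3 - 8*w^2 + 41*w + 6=-7*w^3 - 2*w^2 + 28*w + 8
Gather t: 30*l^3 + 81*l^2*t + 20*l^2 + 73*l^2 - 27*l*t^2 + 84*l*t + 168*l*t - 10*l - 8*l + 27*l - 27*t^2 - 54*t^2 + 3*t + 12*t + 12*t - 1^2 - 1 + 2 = 30*l^3 + 93*l^2 + 9*l + t^2*(-27*l - 81) + t*(81*l^2 + 252*l + 27)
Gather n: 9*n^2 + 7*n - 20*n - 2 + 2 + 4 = 9*n^2 - 13*n + 4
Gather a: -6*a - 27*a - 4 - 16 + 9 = -33*a - 11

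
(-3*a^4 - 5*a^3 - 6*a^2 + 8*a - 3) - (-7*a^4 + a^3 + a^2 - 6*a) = 4*a^4 - 6*a^3 - 7*a^2 + 14*a - 3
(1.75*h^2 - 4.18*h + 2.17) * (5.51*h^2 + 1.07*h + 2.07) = 9.6425*h^4 - 21.1593*h^3 + 11.1066*h^2 - 6.3307*h + 4.4919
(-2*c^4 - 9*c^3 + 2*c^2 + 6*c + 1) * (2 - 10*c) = 20*c^5 + 86*c^4 - 38*c^3 - 56*c^2 + 2*c + 2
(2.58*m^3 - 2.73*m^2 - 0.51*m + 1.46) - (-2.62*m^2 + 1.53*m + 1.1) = 2.58*m^3 - 0.11*m^2 - 2.04*m + 0.36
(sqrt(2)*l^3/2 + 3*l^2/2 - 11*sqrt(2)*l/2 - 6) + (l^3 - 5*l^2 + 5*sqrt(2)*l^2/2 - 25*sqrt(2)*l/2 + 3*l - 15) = sqrt(2)*l^3/2 + l^3 - 7*l^2/2 + 5*sqrt(2)*l^2/2 - 18*sqrt(2)*l + 3*l - 21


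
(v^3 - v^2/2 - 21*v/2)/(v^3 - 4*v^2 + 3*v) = (2*v^2 - v - 21)/(2*(v^2 - 4*v + 3))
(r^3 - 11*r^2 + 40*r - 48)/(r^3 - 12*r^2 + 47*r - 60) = (r - 4)/(r - 5)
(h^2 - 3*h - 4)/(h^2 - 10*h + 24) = (h + 1)/(h - 6)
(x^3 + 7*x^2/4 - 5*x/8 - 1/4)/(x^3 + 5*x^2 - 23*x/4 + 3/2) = (4*x^2 + 9*x + 2)/(2*(2*x^2 + 11*x - 6))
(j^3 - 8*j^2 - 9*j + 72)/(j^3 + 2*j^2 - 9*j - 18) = (j - 8)/(j + 2)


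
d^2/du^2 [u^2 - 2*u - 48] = 2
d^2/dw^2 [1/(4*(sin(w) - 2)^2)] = (-sin(w) + cos(2*w)/2 + 1)/(sin(w) - 2)^4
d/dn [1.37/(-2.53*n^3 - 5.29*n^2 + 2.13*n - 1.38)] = (10.3983*n^2 + 14.4946*n - 2.9181)/(2.53*n^3 + 5.29*n^2 - 2.13*n + 1.38)^2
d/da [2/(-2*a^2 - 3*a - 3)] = 2*(4*a + 3)/(2*a^2 + 3*a + 3)^2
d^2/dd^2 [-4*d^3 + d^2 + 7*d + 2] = 2 - 24*d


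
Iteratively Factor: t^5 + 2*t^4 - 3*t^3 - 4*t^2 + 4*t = (t - 1)*(t^4 + 3*t^3 - 4*t) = (t - 1)*(t + 2)*(t^3 + t^2 - 2*t) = t*(t - 1)*(t + 2)*(t^2 + t - 2) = t*(t - 1)*(t + 2)^2*(t - 1)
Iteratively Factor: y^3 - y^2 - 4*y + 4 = (y - 2)*(y^2 + y - 2) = (y - 2)*(y + 2)*(y - 1)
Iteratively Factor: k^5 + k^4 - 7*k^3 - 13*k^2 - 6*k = (k)*(k^4 + k^3 - 7*k^2 - 13*k - 6) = k*(k + 2)*(k^3 - k^2 - 5*k - 3) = k*(k + 1)*(k + 2)*(k^2 - 2*k - 3) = k*(k + 1)^2*(k + 2)*(k - 3)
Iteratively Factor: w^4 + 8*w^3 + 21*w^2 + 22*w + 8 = (w + 1)*(w^3 + 7*w^2 + 14*w + 8) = (w + 1)*(w + 4)*(w^2 + 3*w + 2) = (w + 1)*(w + 2)*(w + 4)*(w + 1)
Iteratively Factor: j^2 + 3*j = (j + 3)*(j)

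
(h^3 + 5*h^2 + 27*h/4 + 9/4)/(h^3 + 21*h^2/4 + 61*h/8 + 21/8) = 2*(2*h + 3)/(4*h + 7)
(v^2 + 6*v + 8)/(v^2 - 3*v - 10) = (v + 4)/(v - 5)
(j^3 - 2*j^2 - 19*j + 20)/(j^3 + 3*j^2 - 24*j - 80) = (j - 1)/(j + 4)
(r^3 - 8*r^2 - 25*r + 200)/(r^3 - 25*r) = (r - 8)/r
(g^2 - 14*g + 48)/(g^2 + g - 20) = (g^2 - 14*g + 48)/(g^2 + g - 20)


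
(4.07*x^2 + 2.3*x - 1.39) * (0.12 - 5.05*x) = -20.5535*x^3 - 11.1266*x^2 + 7.2955*x - 0.1668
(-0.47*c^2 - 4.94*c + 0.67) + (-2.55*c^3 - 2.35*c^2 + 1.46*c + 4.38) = -2.55*c^3 - 2.82*c^2 - 3.48*c + 5.05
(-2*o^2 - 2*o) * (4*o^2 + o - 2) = -8*o^4 - 10*o^3 + 2*o^2 + 4*o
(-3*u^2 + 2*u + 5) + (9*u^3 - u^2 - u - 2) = 9*u^3 - 4*u^2 + u + 3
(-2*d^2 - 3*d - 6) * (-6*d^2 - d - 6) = 12*d^4 + 20*d^3 + 51*d^2 + 24*d + 36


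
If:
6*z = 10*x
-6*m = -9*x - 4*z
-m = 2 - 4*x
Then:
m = 94/25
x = 36/25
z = 12/5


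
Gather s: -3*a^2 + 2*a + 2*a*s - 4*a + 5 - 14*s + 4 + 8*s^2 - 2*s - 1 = -3*a^2 - 2*a + 8*s^2 + s*(2*a - 16) + 8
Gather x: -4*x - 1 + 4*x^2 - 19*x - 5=4*x^2 - 23*x - 6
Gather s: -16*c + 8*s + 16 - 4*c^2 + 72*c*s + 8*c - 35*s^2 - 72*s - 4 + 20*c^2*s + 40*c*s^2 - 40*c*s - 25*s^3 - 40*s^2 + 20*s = -4*c^2 - 8*c - 25*s^3 + s^2*(40*c - 75) + s*(20*c^2 + 32*c - 44) + 12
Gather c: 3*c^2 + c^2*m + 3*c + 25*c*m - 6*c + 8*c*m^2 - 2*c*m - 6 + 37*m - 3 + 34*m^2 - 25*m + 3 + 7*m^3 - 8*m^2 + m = c^2*(m + 3) + c*(8*m^2 + 23*m - 3) + 7*m^3 + 26*m^2 + 13*m - 6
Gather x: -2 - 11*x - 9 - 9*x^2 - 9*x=-9*x^2 - 20*x - 11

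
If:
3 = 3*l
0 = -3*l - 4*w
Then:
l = 1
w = -3/4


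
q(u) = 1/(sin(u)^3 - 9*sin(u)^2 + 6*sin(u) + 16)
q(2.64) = 0.06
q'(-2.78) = 0.07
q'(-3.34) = 0.01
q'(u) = (-3*sin(u)^2*cos(u) + 18*sin(u)*cos(u) - 6*cos(u))/(sin(u)^3 - 9*sin(u)^2 + 6*sin(u) + 16)^2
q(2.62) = 0.06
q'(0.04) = -0.02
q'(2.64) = -0.01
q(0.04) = 0.06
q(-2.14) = 0.25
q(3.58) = 0.09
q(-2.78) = 0.08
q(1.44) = 0.07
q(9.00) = 0.06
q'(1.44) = 0.01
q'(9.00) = 0.00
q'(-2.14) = 0.80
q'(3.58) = 0.09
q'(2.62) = -0.01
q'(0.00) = -0.02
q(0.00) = 0.06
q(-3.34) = 0.06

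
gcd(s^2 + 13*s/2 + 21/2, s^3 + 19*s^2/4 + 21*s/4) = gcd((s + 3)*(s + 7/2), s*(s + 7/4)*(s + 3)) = s + 3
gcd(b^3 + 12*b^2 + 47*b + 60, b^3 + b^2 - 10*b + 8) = b + 4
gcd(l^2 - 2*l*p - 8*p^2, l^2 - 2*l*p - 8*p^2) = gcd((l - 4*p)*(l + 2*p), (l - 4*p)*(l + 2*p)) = -l^2 + 2*l*p + 8*p^2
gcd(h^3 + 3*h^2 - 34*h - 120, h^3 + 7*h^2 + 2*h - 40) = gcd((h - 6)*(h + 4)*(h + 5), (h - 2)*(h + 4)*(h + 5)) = h^2 + 9*h + 20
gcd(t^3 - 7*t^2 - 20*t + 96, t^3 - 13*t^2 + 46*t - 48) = t^2 - 11*t + 24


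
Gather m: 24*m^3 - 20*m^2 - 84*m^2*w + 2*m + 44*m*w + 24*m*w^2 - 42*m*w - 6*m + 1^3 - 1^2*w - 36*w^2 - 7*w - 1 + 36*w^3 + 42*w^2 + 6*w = 24*m^3 + m^2*(-84*w - 20) + m*(24*w^2 + 2*w - 4) + 36*w^3 + 6*w^2 - 2*w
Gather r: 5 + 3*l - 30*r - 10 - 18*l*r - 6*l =-3*l + r*(-18*l - 30) - 5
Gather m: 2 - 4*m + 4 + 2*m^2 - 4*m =2*m^2 - 8*m + 6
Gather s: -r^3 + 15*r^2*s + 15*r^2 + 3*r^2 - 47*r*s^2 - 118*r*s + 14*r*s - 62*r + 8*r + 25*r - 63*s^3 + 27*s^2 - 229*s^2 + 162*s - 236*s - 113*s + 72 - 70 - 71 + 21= -r^3 + 18*r^2 - 29*r - 63*s^3 + s^2*(-47*r - 202) + s*(15*r^2 - 104*r - 187) - 48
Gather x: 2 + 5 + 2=9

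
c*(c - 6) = c^2 - 6*c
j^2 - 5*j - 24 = (j - 8)*(j + 3)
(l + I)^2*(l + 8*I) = l^3 + 10*I*l^2 - 17*l - 8*I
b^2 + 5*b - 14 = (b - 2)*(b + 7)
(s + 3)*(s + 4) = s^2 + 7*s + 12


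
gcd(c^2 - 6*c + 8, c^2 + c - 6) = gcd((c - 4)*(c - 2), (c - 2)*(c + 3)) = c - 2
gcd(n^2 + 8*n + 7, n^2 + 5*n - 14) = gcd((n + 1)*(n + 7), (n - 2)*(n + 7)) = n + 7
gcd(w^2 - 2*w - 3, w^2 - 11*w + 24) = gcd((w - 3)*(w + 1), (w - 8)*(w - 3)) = w - 3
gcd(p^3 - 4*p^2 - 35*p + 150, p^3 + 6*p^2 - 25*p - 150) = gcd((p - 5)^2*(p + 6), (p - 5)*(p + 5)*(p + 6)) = p^2 + p - 30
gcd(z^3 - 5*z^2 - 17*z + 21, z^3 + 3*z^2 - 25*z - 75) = z + 3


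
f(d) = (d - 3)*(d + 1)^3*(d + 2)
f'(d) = (d - 3)*(d + 1)^3 + 3*(d - 3)*(d + 1)^2*(d + 2) + (d + 1)^3*(d + 2) = 5*d^4 + 8*d^3 - 18*d^2 - 40*d - 19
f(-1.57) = 0.36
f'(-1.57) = -1.15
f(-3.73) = -236.89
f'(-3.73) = 432.45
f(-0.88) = -0.01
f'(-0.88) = -0.19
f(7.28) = 22546.69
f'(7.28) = 15866.61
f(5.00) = 3024.00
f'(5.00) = 3456.00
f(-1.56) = 0.35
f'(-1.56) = -1.16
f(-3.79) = -263.96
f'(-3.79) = 470.16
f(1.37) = -73.12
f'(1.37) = -69.40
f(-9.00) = -43008.00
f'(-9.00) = 25856.00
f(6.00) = 8232.00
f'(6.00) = 7301.00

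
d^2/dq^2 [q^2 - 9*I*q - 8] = 2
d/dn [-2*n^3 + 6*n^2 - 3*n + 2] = -6*n^2 + 12*n - 3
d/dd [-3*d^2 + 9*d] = 9 - 6*d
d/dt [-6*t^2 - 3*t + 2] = -12*t - 3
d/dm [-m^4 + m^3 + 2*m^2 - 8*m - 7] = -4*m^3 + 3*m^2 + 4*m - 8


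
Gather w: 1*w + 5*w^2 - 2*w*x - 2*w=5*w^2 + w*(-2*x - 1)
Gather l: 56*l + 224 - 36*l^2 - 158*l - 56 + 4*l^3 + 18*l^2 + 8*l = 4*l^3 - 18*l^2 - 94*l + 168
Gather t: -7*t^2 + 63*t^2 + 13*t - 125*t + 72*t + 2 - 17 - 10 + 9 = 56*t^2 - 40*t - 16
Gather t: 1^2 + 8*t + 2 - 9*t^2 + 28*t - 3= -9*t^2 + 36*t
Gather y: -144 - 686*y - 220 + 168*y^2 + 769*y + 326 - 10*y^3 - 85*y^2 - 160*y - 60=-10*y^3 + 83*y^2 - 77*y - 98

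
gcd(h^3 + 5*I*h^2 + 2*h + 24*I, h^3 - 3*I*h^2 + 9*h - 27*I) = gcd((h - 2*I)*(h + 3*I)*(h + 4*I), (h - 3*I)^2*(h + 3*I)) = h + 3*I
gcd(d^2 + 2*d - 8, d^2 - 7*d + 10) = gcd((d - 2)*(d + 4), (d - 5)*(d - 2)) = d - 2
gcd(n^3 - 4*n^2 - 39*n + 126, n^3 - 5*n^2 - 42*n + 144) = n^2 + 3*n - 18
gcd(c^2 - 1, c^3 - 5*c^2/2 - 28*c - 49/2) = c + 1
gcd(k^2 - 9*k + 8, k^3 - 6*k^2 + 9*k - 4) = k - 1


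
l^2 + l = l*(l + 1)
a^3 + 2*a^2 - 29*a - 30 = (a - 5)*(a + 1)*(a + 6)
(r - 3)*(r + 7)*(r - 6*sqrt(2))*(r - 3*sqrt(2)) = r^4 - 9*sqrt(2)*r^3 + 4*r^3 - 36*sqrt(2)*r^2 + 15*r^2 + 144*r + 189*sqrt(2)*r - 756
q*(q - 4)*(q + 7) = q^3 + 3*q^2 - 28*q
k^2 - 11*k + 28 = (k - 7)*(k - 4)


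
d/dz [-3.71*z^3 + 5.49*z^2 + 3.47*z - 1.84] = -11.13*z^2 + 10.98*z + 3.47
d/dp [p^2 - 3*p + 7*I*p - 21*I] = 2*p - 3 + 7*I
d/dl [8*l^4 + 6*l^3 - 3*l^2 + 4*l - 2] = 32*l^3 + 18*l^2 - 6*l + 4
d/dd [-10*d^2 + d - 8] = 1 - 20*d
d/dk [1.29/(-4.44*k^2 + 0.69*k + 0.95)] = (11.4552*k - 0.8901)/(-4.44*k^2 + 0.69*k + 0.95)^2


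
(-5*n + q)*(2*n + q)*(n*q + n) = -10*n^3*q - 10*n^3 - 3*n^2*q^2 - 3*n^2*q + n*q^3 + n*q^2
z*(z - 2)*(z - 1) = z^3 - 3*z^2 + 2*z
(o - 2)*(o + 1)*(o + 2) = o^3 + o^2 - 4*o - 4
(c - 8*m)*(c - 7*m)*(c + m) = c^3 - 14*c^2*m + 41*c*m^2 + 56*m^3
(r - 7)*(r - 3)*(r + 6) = r^3 - 4*r^2 - 39*r + 126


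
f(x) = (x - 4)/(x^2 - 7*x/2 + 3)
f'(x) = (7/2 - 2*x)*(x - 4)/(x^2 - 7*x/2 + 3)^2 + 1/(x^2 - 7*x/2 + 3)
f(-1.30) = -0.57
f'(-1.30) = -0.27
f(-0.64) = -0.82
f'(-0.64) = -0.52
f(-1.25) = -0.59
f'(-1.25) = -0.28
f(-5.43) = -0.18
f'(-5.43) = -0.03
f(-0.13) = -1.19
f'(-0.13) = -1.00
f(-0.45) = -0.93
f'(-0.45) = -0.65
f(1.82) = 37.85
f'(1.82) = 74.63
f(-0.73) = -0.78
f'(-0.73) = -0.47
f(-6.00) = -0.17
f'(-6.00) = -0.03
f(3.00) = -0.67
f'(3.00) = 1.78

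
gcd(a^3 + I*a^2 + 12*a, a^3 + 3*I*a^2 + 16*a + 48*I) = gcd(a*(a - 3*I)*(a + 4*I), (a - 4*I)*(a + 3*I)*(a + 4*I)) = a + 4*I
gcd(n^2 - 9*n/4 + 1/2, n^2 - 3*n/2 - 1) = n - 2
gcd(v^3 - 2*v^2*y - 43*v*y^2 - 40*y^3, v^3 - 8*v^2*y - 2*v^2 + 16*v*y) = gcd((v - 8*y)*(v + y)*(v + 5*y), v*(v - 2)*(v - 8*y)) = -v + 8*y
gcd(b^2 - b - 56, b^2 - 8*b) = b - 8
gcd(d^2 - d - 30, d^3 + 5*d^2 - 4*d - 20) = d + 5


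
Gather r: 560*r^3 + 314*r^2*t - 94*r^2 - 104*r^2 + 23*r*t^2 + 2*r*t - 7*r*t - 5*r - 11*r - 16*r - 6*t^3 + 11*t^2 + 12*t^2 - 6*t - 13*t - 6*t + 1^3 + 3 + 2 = 560*r^3 + r^2*(314*t - 198) + r*(23*t^2 - 5*t - 32) - 6*t^3 + 23*t^2 - 25*t + 6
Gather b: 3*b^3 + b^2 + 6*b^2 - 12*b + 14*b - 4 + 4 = 3*b^3 + 7*b^2 + 2*b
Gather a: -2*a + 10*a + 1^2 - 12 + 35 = 8*a + 24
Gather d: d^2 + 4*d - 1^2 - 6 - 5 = d^2 + 4*d - 12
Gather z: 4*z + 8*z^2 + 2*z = 8*z^2 + 6*z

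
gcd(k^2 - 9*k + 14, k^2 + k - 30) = 1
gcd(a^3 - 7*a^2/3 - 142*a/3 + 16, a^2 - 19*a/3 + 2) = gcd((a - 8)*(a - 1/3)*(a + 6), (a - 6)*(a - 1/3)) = a - 1/3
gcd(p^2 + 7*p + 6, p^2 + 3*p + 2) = p + 1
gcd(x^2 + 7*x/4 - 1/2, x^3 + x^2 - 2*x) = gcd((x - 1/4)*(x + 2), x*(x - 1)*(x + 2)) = x + 2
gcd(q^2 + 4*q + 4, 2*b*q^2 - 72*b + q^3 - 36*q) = 1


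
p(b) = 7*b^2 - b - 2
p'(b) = 14*b - 1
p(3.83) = 96.85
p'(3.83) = 52.62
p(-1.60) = 17.52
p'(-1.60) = -23.40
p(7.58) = 392.61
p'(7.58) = 105.12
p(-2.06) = 29.77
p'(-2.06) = -29.84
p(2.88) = 53.18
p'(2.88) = 39.32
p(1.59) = 14.11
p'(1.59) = 21.26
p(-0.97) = 5.56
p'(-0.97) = -14.58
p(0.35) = -1.49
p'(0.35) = 3.90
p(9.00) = 556.00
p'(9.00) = 125.00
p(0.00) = -2.00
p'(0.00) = -1.00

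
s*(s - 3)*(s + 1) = s^3 - 2*s^2 - 3*s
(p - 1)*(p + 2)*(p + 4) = p^3 + 5*p^2 + 2*p - 8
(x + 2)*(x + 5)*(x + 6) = x^3 + 13*x^2 + 52*x + 60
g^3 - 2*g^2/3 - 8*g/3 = g*(g - 2)*(g + 4/3)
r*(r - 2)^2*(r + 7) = r^4 + 3*r^3 - 24*r^2 + 28*r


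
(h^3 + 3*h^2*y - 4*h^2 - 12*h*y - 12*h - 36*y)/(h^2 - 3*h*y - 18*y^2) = (-h^2 + 4*h + 12)/(-h + 6*y)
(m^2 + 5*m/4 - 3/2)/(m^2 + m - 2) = (m - 3/4)/(m - 1)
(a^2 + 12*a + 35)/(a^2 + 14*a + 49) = (a + 5)/(a + 7)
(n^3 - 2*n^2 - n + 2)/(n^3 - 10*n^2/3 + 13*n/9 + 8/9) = 9*(n^2 - n - 2)/(9*n^2 - 21*n - 8)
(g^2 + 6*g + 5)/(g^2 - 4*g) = (g^2 + 6*g + 5)/(g*(g - 4))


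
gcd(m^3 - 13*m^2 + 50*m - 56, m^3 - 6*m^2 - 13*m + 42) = m^2 - 9*m + 14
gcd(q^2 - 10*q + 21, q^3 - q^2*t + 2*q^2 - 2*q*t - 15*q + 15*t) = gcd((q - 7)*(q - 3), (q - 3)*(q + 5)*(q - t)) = q - 3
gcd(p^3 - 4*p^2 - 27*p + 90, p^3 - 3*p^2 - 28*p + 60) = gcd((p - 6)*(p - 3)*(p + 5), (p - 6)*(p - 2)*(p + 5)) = p^2 - p - 30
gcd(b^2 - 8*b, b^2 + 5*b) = b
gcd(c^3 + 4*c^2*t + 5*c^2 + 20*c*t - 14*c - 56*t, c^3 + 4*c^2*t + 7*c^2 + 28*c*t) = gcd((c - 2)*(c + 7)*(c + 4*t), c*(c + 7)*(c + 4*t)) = c^2 + 4*c*t + 7*c + 28*t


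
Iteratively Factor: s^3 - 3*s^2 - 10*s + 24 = (s - 4)*(s^2 + s - 6) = (s - 4)*(s + 3)*(s - 2)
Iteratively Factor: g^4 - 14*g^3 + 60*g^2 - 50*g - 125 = (g + 1)*(g^3 - 15*g^2 + 75*g - 125) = (g - 5)*(g + 1)*(g^2 - 10*g + 25) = (g - 5)^2*(g + 1)*(g - 5)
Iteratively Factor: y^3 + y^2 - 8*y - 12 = (y + 2)*(y^2 - y - 6) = (y + 2)^2*(y - 3)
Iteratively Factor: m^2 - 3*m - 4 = (m + 1)*(m - 4)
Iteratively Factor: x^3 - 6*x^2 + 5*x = (x - 1)*(x^2 - 5*x) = x*(x - 1)*(x - 5)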